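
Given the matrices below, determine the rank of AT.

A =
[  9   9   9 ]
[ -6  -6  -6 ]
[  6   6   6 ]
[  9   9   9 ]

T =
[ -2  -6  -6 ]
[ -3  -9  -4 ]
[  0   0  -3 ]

First compute AT:
[[-45, -135, -117],
 [ 30,  90,  78],
 [-30, -90, -78],
 [-45, -135, -117]]
Now row reduce the product.
R2 ← R2 + (2/3)·R1: [0, 0, 0]
R3 ← R3 − (2/3)·R1: [0, 0, 0]
R4 ← R4 − R1: [0, 0, 0]
1 nonzero row, so rank(AT) = 1.

1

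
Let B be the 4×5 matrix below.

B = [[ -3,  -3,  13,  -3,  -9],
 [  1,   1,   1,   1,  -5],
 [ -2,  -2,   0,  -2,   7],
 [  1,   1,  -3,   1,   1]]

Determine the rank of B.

Row reduce to echelon form.
R2 ← R2 + (1/3)·R1: [0, 0, 16/3, 0, -8]
R3 ← R3 − (2/3)·R1: [0, 0, -26/3, 0, 13]
R4 ← R4 + (1/3)·R1: [0, 0, 4/3, 0, -2]
R3 ← R3 + (13/8)·R2: [0, 0, 0, 0, 0]
R4 ← R4 − (1/4)·R2: [0, 0, 0, 0, 0]
Echelon form has 2 nonzero rows, so rank(B) = 2.

2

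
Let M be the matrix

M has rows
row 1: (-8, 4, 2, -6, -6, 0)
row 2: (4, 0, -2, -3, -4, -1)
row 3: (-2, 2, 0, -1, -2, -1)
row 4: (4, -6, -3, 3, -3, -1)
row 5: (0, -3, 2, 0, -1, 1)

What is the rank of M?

5

Row reduce to echelon form.
R2 ← R2 + (1/2)·R1: [0, 2, -1, -6, -7, -1]
R3 ← R3 − (1/4)·R1: [0, 1, -1/2, 1/2, -1/2, -1]
R4 ← R4 + (1/2)·R1: [0, -4, -2, 0, -6, -1]
R3 ← R3 − (1/2)·R2: [0, 0, 0, 7/2, 3, -1/2]
R4 ← R4 + (2)·R2: [0, 0, -4, -12, -20, -3]
R5 ← R5 + (3/2)·R2: [0, 0, 1/2, -9, -23/2, -1/2]
Swap R3 ↔ R4
R5 ← R5 + (1/8)·R3: [0, 0, 0, -21/2, -14, -7/8]
R5 ← R5 + (3)·R4: [0, 0, 0, 0, -5, -19/8]
Echelon form has 5 nonzero rows, so rank(M) = 5.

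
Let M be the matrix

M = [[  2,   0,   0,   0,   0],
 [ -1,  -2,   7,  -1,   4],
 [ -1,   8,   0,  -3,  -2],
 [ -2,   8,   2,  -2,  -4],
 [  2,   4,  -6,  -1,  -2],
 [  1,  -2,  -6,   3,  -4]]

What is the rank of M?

Row reduce to echelon form.
R2 ← R2 + (1/2)·R1: [0, -2, 7, -1, 4]
R3 ← R3 + (1/2)·R1: [0, 8, 0, -3, -2]
R4 ← R4 + R1: [0, 8, 2, -2, -4]
R5 ← R5 − R1: [0, 4, -6, -1, -2]
R6 ← R6 − (1/2)·R1: [0, -2, -6, 3, -4]
R3 ← R3 + (4)·R2: [0, 0, 28, -7, 14]
R4 ← R4 + (4)·R2: [0, 0, 30, -6, 12]
R5 ← R5 + (2)·R2: [0, 0, 8, -3, 6]
R6 ← R6 − R2: [0, 0, -13, 4, -8]
R4 ← R4 − (15/14)·R3: [0, 0, 0, 3/2, -3]
R5 ← R5 − (2/7)·R3: [0, 0, 0, -1, 2]
R6 ← R6 + (13/28)·R3: [0, 0, 0, 3/4, -3/2]
R5 ← R5 + (2/3)·R4: [0, 0, 0, 0, 0]
R6 ← R6 − (1/2)·R4: [0, 0, 0, 0, 0]
Echelon form has 4 nonzero rows, so rank(M) = 4.

4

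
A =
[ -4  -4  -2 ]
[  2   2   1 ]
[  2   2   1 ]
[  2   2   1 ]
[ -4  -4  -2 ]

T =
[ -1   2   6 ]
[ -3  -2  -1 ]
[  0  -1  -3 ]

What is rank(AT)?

First compute AT:
[[ 16,   2, -14],
 [ -8,  -1,   7],
 [ -8,  -1,   7],
 [ -8,  -1,   7],
 [ 16,   2, -14]]
Now row reduce the product.
R2 ← R2 + (1/2)·R1: [0, 0, 0]
R3 ← R3 + (1/2)·R1: [0, 0, 0]
R4 ← R4 + (1/2)·R1: [0, 0, 0]
R5 ← R5 − R1: [0, 0, 0]
1 nonzero row, so rank(AT) = 1.

1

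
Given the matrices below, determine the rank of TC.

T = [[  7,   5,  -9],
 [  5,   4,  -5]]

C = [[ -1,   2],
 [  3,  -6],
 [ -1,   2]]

First compute TC:
[[ 17, -34],
 [ 12, -24]]
Now row reduce the product.
R2 ← R2 − (12/17)·R1: [0, 0]
1 nonzero row, so rank(TC) = 1.

1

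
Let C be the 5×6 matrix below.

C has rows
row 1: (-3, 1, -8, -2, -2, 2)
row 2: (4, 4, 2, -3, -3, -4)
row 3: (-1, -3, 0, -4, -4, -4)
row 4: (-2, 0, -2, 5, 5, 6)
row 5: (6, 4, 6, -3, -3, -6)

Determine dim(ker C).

3

Row reduce to echelon form.
R2 ← R2 + (4/3)·R1: [0, 16/3, -26/3, -17/3, -17/3, -4/3]
R3 ← R3 − (1/3)·R1: [0, -10/3, 8/3, -10/3, -10/3, -14/3]
R4 ← R4 − (2/3)·R1: [0, -2/3, 10/3, 19/3, 19/3, 14/3]
R5 ← R5 + (2)·R1: [0, 6, -10, -7, -7, -2]
R3 ← R3 + (5/8)·R2: [0, 0, -11/4, -55/8, -55/8, -11/2]
R4 ← R4 + (1/8)·R2: [0, 0, 9/4, 45/8, 45/8, 9/2]
R5 ← R5 − (9/8)·R2: [0, 0, -1/4, -5/8, -5/8, -1/2]
R4 ← R4 + (9/11)·R3: [0, 0, 0, 0, 0, 0]
R5 ← R5 − (1/11)·R3: [0, 0, 0, 0, 0, 0]
3 nonzero rows, so rank(C) = 3.
C has 6 columns; by rank–nullity, nullity = 6 − 3 = 3.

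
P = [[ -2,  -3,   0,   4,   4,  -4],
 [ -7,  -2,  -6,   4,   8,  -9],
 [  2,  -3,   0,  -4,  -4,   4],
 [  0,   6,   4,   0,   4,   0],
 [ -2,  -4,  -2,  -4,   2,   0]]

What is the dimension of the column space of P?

Row reduce to echelon form.
R2 ← R2 − (7/2)·R1: [0, 17/2, -6, -10, -6, 5]
R3 ← R3 + R1: [0, -6, 0, 0, 0, 0]
R5 ← R5 − R1: [0, -1, -2, -8, -2, 4]
R3 ← R3 + (12/17)·R2: [0, 0, -72/17, -120/17, -72/17, 60/17]
R4 ← R4 − (12/17)·R2: [0, 0, 140/17, 120/17, 140/17, -60/17]
R5 ← R5 + (2/17)·R2: [0, 0, -46/17, -156/17, -46/17, 78/17]
R4 ← R4 + (35/18)·R3: [0, 0, 0, -20/3, 0, 10/3]
R5 ← R5 − (23/36)·R3: [0, 0, 0, -14/3, 0, 7/3]
R5 ← R5 − (7/10)·R4: [0, 0, 0, 0, 0, 0]
Echelon form has 4 nonzero rows, so rank(P) = 4.
The column space has dimension equal to the rank: 4.

4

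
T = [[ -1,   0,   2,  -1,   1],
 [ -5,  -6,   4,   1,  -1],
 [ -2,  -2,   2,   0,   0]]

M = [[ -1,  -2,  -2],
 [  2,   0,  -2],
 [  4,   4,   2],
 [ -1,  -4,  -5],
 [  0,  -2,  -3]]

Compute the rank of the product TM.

2

First compute TM:
[[ 10,  12,   8],
 [  8,  24,  28],
 [  6,  12,  12]]
Now row reduce the product.
R2 ← R2 − (4/5)·R1: [0, 72/5, 108/5]
R3 ← R3 − (3/5)·R1: [0, 24/5, 36/5]
R3 ← R3 − (1/3)·R2: [0, 0, 0]
2 nonzero rows, so rank(TM) = 2.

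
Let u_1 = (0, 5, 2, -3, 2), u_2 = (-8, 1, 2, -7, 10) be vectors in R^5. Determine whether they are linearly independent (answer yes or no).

Form the matrix with these vectors as rows and row reduce.
Swap R1 ↔ R2
2 nonzero rows, so the 2 vectors span a space of dimension 2.
Since 2 = 2, the vectors are linearly independent.

yes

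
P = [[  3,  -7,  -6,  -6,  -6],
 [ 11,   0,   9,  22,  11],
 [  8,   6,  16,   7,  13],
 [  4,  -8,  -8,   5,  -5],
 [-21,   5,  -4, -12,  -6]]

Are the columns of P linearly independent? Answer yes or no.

no

Row reduce P to echelon form.
R2 ← R2 − (11/3)·R1: [0, 77/3, 31, 44, 33]
R3 ← R3 − (8/3)·R1: [0, 74/3, 32, 23, 29]
R4 ← R4 − (4/3)·R1: [0, 4/3, 0, 13, 3]
R5 ← R5 + (7)·R1: [0, -44, -46, -54, -48]
R3 ← R3 − (74/77)·R2: [0, 0, 170/77, -135/7, -19/7]
R4 ← R4 − (4/77)·R2: [0, 0, -124/77, 75/7, 9/7]
R5 ← R5 + (12/7)·R2: [0, 0, 50/7, 150/7, 60/7]
R4 ← R4 + (62/85)·R3: [0, 0, 0, -57/17, -59/85]
R5 ← R5 − (55/17)·R3: [0, 0, 0, 1425/17, 295/17]
R5 ← R5 + (25)·R4: [0, 0, 0, 0, 0]
4 pivots among 5 columns.
Only 4 < 5 pivot columns, so the columns are linearly dependent.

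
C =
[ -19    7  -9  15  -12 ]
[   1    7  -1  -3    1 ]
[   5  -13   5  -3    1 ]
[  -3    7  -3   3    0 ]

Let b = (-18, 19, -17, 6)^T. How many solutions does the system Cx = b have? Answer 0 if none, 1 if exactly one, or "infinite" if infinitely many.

infinite

Row reduce the augmented matrix [C | b].
R2 ← R2 + (1/19)·R1: [0, 140/19, -28/19, -42/19, 7/19, 343/19]
R3 ← R3 + (5/19)·R1: [0, -212/19, 50/19, 18/19, -41/19, -413/19]
R4 ← R4 − (3/19)·R1: [0, 112/19, -30/19, 12/19, 36/19, 168/19]
R3 ← R3 + (53/35)·R2: [0, 0, 2/5, -12/5, -8/5, 28/5]
R4 ← R4 − (4/5)·R2: [0, 0, -2/5, 12/5, 8/5, -28/5]
R4 ← R4 + R3: [0, 0, 0, 0, 0, 0]
The echelon form has 3 nonzero rows, and every pivot lies in the first 5 columns, so rank(C) = rank([C|b]) = 3.
The system is consistent.
rank = 3 < 5 unknowns, so there are infinitely many solutions.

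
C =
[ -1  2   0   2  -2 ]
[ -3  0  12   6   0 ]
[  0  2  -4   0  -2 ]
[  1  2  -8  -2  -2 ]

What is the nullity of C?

3

Row reduce to echelon form.
R2 ← R2 − (3)·R1: [0, -6, 12, 0, 6]
R4 ← R4 + R1: [0, 4, -8, 0, -4]
R3 ← R3 + (1/3)·R2: [0, 0, 0, 0, 0]
R4 ← R4 + (2/3)·R2: [0, 0, 0, 0, 0]
2 nonzero rows, so rank(C) = 2.
C has 5 columns; by rank–nullity, nullity = 5 − 2 = 3.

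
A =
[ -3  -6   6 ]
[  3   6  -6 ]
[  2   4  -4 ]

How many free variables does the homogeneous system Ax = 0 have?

2

Row reduce to echelon form.
R2 ← R2 + R1: [0, 0, 0]
R3 ← R3 + (2/3)·R1: [0, 0, 0]
1 nonzero row, so rank(A) = 1.
A has 3 columns; by rank–nullity, nullity = 3 − 1 = 2.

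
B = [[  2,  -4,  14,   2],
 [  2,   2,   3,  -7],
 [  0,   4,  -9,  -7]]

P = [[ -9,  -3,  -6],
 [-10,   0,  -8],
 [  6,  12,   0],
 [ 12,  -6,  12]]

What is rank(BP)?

2

First compute BP:
[[130, 150,  44],
 [-104,  72, -112],
 [-178, -66, -116]]
Now row reduce the product.
R2 ← R2 + (4/5)·R1: [0, 192, -384/5]
R3 ← R3 + (89/65)·R1: [0, 1812/13, -3624/65]
R3 ← R3 − (151/208)·R2: [0, 0, 0]
2 nonzero rows, so rank(BP) = 2.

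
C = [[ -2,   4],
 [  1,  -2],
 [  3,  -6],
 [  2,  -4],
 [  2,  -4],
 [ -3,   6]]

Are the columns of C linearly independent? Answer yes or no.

no

Row reduce C to echelon form.
R2 ← R2 + (1/2)·R1: [0, 0]
R3 ← R3 + (3/2)·R1: [0, 0]
R4 ← R4 + R1: [0, 0]
R5 ← R5 + R1: [0, 0]
R6 ← R6 − (3/2)·R1: [0, 0]
1 pivot among 2 columns.
Only 1 < 2 pivot columns, so the columns are linearly dependent.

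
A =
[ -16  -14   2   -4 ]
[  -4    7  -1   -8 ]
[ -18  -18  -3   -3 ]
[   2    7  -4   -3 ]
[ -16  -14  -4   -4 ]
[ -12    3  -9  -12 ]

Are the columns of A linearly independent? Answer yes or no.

no

Row reduce A to echelon form.
R2 ← R2 − (1/4)·R1: [0, 21/2, -3/2, -7]
R3 ← R3 − (9/8)·R1: [0, -9/4, -21/4, 3/2]
R4 ← R4 + (1/8)·R1: [0, 21/4, -15/4, -7/2]
R5 ← R5 − R1: [0, 0, -6, 0]
R6 ← R6 − (3/4)·R1: [0, 27/2, -21/2, -9]
R3 ← R3 + (3/14)·R2: [0, 0, -39/7, 0]
R4 ← R4 − (1/2)·R2: [0, 0, -3, 0]
R6 ← R6 − (9/7)·R2: [0, 0, -60/7, 0]
R4 ← R4 − (7/13)·R3: [0, 0, 0, 0]
R5 ← R5 − (14/13)·R3: [0, 0, 0, 0]
R6 ← R6 − (20/13)·R3: [0, 0, 0, 0]
3 pivots among 4 columns.
Only 3 < 4 pivot columns, so the columns are linearly dependent.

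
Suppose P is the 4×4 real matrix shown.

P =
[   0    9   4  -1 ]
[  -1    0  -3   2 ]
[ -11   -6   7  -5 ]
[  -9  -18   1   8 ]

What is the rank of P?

4

Row reduce to echelon form.
Swap R1 ↔ R2
R3 ← R3 − (11)·R1: [0, -6, 40, -27]
R4 ← R4 − (9)·R1: [0, -18, 28, -10]
R3 ← R3 + (2/3)·R2: [0, 0, 128/3, -83/3]
R4 ← R4 + (2)·R2: [0, 0, 36, -12]
R4 ← R4 − (27/32)·R3: [0, 0, 0, 363/32]
Echelon form has 4 nonzero rows, so rank(P) = 4.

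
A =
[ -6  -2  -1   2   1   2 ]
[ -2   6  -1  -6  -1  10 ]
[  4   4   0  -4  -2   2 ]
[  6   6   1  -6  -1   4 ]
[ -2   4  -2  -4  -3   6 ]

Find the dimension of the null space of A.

3

Row reduce to echelon form.
R2 ← R2 − (1/3)·R1: [0, 20/3, -2/3, -20/3, -4/3, 28/3]
R3 ← R3 + (2/3)·R1: [0, 8/3, -2/3, -8/3, -4/3, 10/3]
R4 ← R4 + R1: [0, 4, 0, -4, 0, 6]
R5 ← R5 − (1/3)·R1: [0, 14/3, -5/3, -14/3, -10/3, 16/3]
R3 ← R3 − (2/5)·R2: [0, 0, -2/5, 0, -4/5, -2/5]
R4 ← R4 − (3/5)·R2: [0, 0, 2/5, 0, 4/5, 2/5]
R5 ← R5 − (7/10)·R2: [0, 0, -6/5, 0, -12/5, -6/5]
R4 ← R4 + R3: [0, 0, 0, 0, 0, 0]
R5 ← R5 − (3)·R3: [0, 0, 0, 0, 0, 0]
3 nonzero rows, so rank(A) = 3.
A has 6 columns; by rank–nullity, nullity = 6 − 3 = 3.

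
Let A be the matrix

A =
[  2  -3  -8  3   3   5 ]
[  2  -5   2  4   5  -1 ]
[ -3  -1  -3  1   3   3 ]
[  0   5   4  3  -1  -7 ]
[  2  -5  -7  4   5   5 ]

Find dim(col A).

4

Row reduce to echelon form.
R2 ← R2 − R1: [0, -2, 10, 1, 2, -6]
R3 ← R3 + (3/2)·R1: [0, -11/2, -15, 11/2, 15/2, 21/2]
R5 ← R5 − R1: [0, -2, 1, 1, 2, 0]
R3 ← R3 − (11/4)·R2: [0, 0, -85/2, 11/4, 2, 27]
R4 ← R4 + (5/2)·R2: [0, 0, 29, 11/2, 4, -22]
R5 ← R5 − R2: [0, 0, -9, 0, 0, 6]
R4 ← R4 + (58/85)·R3: [0, 0, 0, 627/85, 456/85, -304/85]
R5 ← R5 − (18/85)·R3: [0, 0, 0, -99/170, -36/85, 24/85]
R5 ← R5 + (3/38)·R4: [0, 0, 0, 0, 0, 0]
Echelon form has 4 nonzero rows, so rank(A) = 4.
The column space has dimension equal to the rank: 4.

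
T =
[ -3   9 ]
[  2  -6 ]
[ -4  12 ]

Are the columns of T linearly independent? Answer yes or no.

Row reduce T to echelon form.
R2 ← R2 + (2/3)·R1: [0, 0]
R3 ← R3 − (4/3)·R1: [0, 0]
1 pivot among 2 columns.
Only 1 < 2 pivot columns, so the columns are linearly dependent.

no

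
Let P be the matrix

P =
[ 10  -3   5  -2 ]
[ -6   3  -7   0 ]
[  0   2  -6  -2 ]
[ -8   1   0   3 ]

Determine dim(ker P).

1

Row reduce to echelon form.
R2 ← R2 + (3/5)·R1: [0, 6/5, -4, -6/5]
R4 ← R4 + (4/5)·R1: [0, -7/5, 4, 7/5]
R3 ← R3 − (5/3)·R2: [0, 0, 2/3, 0]
R4 ← R4 + (7/6)·R2: [0, 0, -2/3, 0]
R4 ← R4 + R3: [0, 0, 0, 0]
3 nonzero rows, so rank(P) = 3.
P has 4 columns; by rank–nullity, nullity = 4 − 3 = 1.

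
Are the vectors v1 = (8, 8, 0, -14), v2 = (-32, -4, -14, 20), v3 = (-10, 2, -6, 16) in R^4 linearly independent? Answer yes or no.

yes

Form the matrix with these vectors as rows and row reduce.
R2 ← R2 + (4)·R1: [0, 28, -14, -36]
R3 ← R3 + (5/4)·R1: [0, 12, -6, -3/2]
R3 ← R3 − (3/7)·R2: [0, 0, 0, 195/14]
3 nonzero rows, so the 3 vectors span a space of dimension 3.
Since 3 = 3, the vectors are linearly independent.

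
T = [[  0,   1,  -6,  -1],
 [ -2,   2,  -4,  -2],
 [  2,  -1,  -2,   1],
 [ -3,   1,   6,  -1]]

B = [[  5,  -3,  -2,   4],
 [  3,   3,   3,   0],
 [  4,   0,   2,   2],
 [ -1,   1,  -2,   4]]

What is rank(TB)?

2

First compute TB:
[[-20,   2,  -7, -16],
 [-18,  10,   6, -24],
 [ -2,  -8, -13,   8],
 [ 13,  11,  23,  -4]]
Now row reduce the product.
R2 ← R2 − (9/10)·R1: [0, 41/5, 123/10, -48/5]
R3 ← R3 − (1/10)·R1: [0, -41/5, -123/10, 48/5]
R4 ← R4 + (13/20)·R1: [0, 123/10, 369/20, -72/5]
R3 ← R3 + R2: [0, 0, 0, 0]
R4 ← R4 − (3/2)·R2: [0, 0, 0, 0]
2 nonzero rows, so rank(TB) = 2.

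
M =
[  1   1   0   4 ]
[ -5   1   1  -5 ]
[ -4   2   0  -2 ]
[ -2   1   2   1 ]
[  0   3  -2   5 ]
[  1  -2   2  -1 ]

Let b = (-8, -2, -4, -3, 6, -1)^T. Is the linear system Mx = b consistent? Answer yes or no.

no

Row reduce the augmented matrix [M | b].
R2 ← R2 + (5)·R1: [0, 6, 1, 15, -42]
R3 ← R3 + (4)·R1: [0, 6, 0, 14, -36]
R4 ← R4 + (2)·R1: [0, 3, 2, 9, -19]
R6 ← R6 − R1: [0, -3, 2, -5, 7]
R3 ← R3 − R2: [0, 0, -1, -1, 6]
R4 ← R4 − (1/2)·R2: [0, 0, 3/2, 3/2, 2]
R5 ← R5 − (1/2)·R2: [0, 0, -5/2, -5/2, 27]
R6 ← R6 + (1/2)·R2: [0, 0, 5/2, 5/2, -14]
R4 ← R4 + (3/2)·R3: [0, 0, 0, 0, 11]
R5 ← R5 − (5/2)·R3: [0, 0, 0, 0, 12]
R6 ← R6 + (5/2)·R3: [0, 0, 0, 0, 1]
R5 ← R5 − (12/11)·R4: [0, 0, 0, 0, 0]
R6 ← R6 − (1/11)·R4: [0, 0, 0, 0, 0]
The echelon form has 4 nonzero rows; the last pivot sits in the augmented column, so rank(M) = 3 but rank([M|b]) = 4.
Since the ranks differ, the system is inconsistent.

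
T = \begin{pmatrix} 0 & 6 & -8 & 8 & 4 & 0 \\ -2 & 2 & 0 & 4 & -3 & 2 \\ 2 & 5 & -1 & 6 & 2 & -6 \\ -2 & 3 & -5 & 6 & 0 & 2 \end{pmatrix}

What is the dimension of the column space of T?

4

Row reduce to echelon form.
Swap R1 ↔ R2
R3 ← R3 + R1: [0, 7, -1, 10, -1, -4]
R4 ← R4 − R1: [0, 1, -5, 2, 3, 0]
R3 ← R3 − (7/6)·R2: [0, 0, 25/3, 2/3, -17/3, -4]
R4 ← R4 − (1/6)·R2: [0, 0, -11/3, 2/3, 7/3, 0]
R4 ← R4 + (11/25)·R3: [0, 0, 0, 24/25, -4/25, -44/25]
Echelon form has 4 nonzero rows, so rank(T) = 4.
The column space has dimension equal to the rank: 4.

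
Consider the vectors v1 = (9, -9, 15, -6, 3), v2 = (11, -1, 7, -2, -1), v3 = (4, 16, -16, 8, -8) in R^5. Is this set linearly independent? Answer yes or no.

Form the matrix with these vectors as rows and row reduce.
R2 ← R2 − (11/9)·R1: [0, 10, -34/3, 16/3, -14/3]
R3 ← R3 − (4/9)·R1: [0, 20, -68/3, 32/3, -28/3]
R3 ← R3 − (2)·R2: [0, 0, 0, 0, 0]
2 nonzero rows, so the 3 vectors span a space of dimension 2.
Since 2 < 3, the vectors are linearly dependent.

no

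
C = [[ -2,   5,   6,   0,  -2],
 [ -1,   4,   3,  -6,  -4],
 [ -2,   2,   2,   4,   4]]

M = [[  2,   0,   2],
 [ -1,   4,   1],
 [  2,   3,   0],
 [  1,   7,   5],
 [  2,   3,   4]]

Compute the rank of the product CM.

First compute CM:
[[ -1,  32,  -7],
 [-14, -29, -44],
 [ 10,  54,  34]]
Now row reduce the product.
R2 ← R2 − (14)·R1: [0, -477, 54]
R3 ← R3 + (10)·R1: [0, 374, -36]
R3 ← R3 + (374/477)·R2: [0, 0, 336/53]
3 nonzero rows, so rank(CM) = 3.

3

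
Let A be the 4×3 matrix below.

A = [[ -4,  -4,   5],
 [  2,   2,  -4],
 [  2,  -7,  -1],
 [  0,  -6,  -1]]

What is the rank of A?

Row reduce to echelon form.
R2 ← R2 + (1/2)·R1: [0, 0, -3/2]
R3 ← R3 + (1/2)·R1: [0, -9, 3/2]
Swap R2 ↔ R3
R4 ← R4 − (2/3)·R2: [0, 0, -2]
R4 ← R4 − (4/3)·R3: [0, 0, 0]
Echelon form has 3 nonzero rows, so rank(A) = 3.

3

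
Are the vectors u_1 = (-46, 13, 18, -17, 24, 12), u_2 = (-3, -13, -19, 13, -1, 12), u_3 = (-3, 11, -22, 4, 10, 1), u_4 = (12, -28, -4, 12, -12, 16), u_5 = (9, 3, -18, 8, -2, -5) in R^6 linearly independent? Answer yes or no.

no

Form the matrix with these vectors as rows and row reduce.
R2 ← R2 − (3/46)·R1: [0, -637/46, -464/23, 649/46, -59/23, 258/23]
R3 ← R3 − (3/46)·R1: [0, 467/46, -533/23, 235/46, 194/23, 5/23]
R4 ← R4 + (6/23)·R1: [0, -566/23, 16/23, 174/23, -132/23, 440/23]
R5 ← R5 + (9/46)·R1: [0, 255/46, -333/23, 215/46, 62/23, -61/23]
R3 ← R3 + (467/637)·R2: [0, 0, -24183/637, 9843/637, 4175/637, 5377/637]
R4 ← R4 − (1132/637)·R2: [0, 0, 23280/637, -11152/637, -752/637, -512/637]
R5 ← R5 + (255/637)·R2: [0, 0, -14367/637, 6575/637, 1063/637, 1171/637]
R4 ← R4 + (7760/8061)·R3: [0, 0, 0, -7072/2687, 41344/8061, 59024/8061]
R5 ← R5 − (4789/8061)·R3: [0, 0, 0, 3068/2687, -17936/8061, -25606/8061]
R5 ← R5 + (59/136)·R4: [0, 0, 0, 0, 0, 0]
4 nonzero rows, so the 5 vectors span a space of dimension 4.
Since 4 < 5, the vectors are linearly dependent.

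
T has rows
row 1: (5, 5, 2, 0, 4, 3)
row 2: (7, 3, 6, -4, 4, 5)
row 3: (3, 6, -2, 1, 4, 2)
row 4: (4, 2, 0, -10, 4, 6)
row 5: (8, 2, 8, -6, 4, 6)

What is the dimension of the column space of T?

3

Row reduce to echelon form.
R2 ← R2 − (7/5)·R1: [0, -4, 16/5, -4, -8/5, 4/5]
R3 ← R3 − (3/5)·R1: [0, 3, -16/5, 1, 8/5, 1/5]
R4 ← R4 − (4/5)·R1: [0, -2, -8/5, -10, 4/5, 18/5]
R5 ← R5 − (8/5)·R1: [0, -6, 24/5, -6, -12/5, 6/5]
R3 ← R3 + (3/4)·R2: [0, 0, -4/5, -2, 2/5, 4/5]
R4 ← R4 − (1/2)·R2: [0, 0, -16/5, -8, 8/5, 16/5]
R5 ← R5 − (3/2)·R2: [0, 0, 0, 0, 0, 0]
R4 ← R4 − (4)·R3: [0, 0, 0, 0, 0, 0]
Echelon form has 3 nonzero rows, so rank(T) = 3.
The column space has dimension equal to the rank: 3.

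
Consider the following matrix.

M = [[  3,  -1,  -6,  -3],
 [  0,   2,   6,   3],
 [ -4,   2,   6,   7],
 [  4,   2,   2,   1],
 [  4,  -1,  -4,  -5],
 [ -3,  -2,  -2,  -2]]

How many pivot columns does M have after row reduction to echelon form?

Row reduce to echelon form.
R3 ← R3 + (4/3)·R1: [0, 2/3, -2, 3]
R4 ← R4 − (4/3)·R1: [0, 10/3, 10, 5]
R5 ← R5 − (4/3)·R1: [0, 1/3, 4, -1]
R6 ← R6 + R1: [0, -3, -8, -5]
R3 ← R3 − (1/3)·R2: [0, 0, -4, 2]
R4 ← R4 − (5/3)·R2: [0, 0, 0, 0]
R5 ← R5 − (1/6)·R2: [0, 0, 3, -3/2]
R6 ← R6 + (3/2)·R2: [0, 0, 1, -1/2]
R5 ← R5 + (3/4)·R3: [0, 0, 0, 0]
R6 ← R6 + (1/4)·R3: [0, 0, 0, 0]
Echelon form has 3 nonzero rows, so rank(M) = 3.
Each nonzero row contributes one pivot column: 3 pivot columns.

3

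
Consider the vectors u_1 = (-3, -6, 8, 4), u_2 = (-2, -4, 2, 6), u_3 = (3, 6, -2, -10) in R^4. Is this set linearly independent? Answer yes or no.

no

Form the matrix with these vectors as rows and row reduce.
R2 ← R2 − (2/3)·R1: [0, 0, -10/3, 10/3]
R3 ← R3 + R1: [0, 0, 6, -6]
R3 ← R3 + (9/5)·R2: [0, 0, 0, 0]
2 nonzero rows, so the 3 vectors span a space of dimension 2.
Since 2 < 3, the vectors are linearly dependent.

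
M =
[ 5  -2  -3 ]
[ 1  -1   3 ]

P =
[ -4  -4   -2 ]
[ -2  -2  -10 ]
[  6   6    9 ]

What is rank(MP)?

2

First compute MP:
[[-34, -34, -17],
 [ 16,  16,  35]]
Now row reduce the product.
R2 ← R2 + (8/17)·R1: [0, 0, 27]
2 nonzero rows, so rank(MP) = 2.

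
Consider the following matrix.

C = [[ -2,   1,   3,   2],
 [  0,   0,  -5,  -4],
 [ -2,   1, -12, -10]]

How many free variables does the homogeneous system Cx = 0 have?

2

Row reduce to echelon form.
R3 ← R3 − R1: [0, 0, -15, -12]
R3 ← R3 − (3)·R2: [0, 0, 0, 0]
2 nonzero rows, so rank(C) = 2.
C has 4 columns; by rank–nullity, nullity = 4 − 2 = 2.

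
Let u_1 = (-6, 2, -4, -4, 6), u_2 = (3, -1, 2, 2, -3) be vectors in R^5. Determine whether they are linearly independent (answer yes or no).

Form the matrix with these vectors as rows and row reduce.
R2 ← R2 + (1/2)·R1: [0, 0, 0, 0, 0]
1 nonzero row, so the 2 vectors span a space of dimension 1.
Since 1 < 2, the vectors are linearly dependent.

no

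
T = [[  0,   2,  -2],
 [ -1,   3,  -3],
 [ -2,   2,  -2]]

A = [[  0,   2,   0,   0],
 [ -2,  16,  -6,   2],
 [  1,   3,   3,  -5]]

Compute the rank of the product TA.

2

First compute TA:
[[ -6,  26, -18,  14],
 [ -9,  37, -27,  21],
 [ -6,  22, -18,  14]]
Now row reduce the product.
R2 ← R2 − (3/2)·R1: [0, -2, 0, 0]
R3 ← R3 − R1: [0, -4, 0, 0]
R3 ← R3 − (2)·R2: [0, 0, 0, 0]
2 nonzero rows, so rank(TA) = 2.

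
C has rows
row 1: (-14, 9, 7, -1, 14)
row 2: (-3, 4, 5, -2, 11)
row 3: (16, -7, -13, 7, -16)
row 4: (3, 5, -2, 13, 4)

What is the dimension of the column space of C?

Row reduce to echelon form.
R2 ← R2 − (3/14)·R1: [0, 29/14, 7/2, -25/14, 8]
R3 ← R3 + (8/7)·R1: [0, 23/7, -5, 41/7, 0]
R4 ← R4 + (3/14)·R1: [0, 97/14, -1/2, 179/14, 7]
R3 ← R3 − (46/29)·R2: [0, 0, -306/29, 252/29, -368/29]
R4 ← R4 − (97/29)·R2: [0, 0, -354/29, 544/29, -573/29]
R4 ← R4 − (59/51)·R3: [0, 0, 0, 148/17, -259/51]
Echelon form has 4 nonzero rows, so rank(C) = 4.
The column space has dimension equal to the rank: 4.

4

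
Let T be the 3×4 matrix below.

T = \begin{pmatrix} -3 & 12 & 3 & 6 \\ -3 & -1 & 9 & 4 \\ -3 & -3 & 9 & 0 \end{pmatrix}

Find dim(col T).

3

Row reduce to echelon form.
R2 ← R2 − R1: [0, -13, 6, -2]
R3 ← R3 − R1: [0, -15, 6, -6]
R3 ← R3 − (15/13)·R2: [0, 0, -12/13, -48/13]
Echelon form has 3 nonzero rows, so rank(T) = 3.
The column space has dimension equal to the rank: 3.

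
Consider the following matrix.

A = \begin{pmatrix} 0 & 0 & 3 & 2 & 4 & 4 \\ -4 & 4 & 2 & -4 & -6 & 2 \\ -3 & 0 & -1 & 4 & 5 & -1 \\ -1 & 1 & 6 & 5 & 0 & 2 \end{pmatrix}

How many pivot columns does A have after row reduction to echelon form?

Row reduce to echelon form.
Swap R1 ↔ R2
R3 ← R3 − (3/4)·R1: [0, -3, -5/2, 7, 19/2, -5/2]
R4 ← R4 − (1/4)·R1: [0, 0, 11/2, 6, 3/2, 3/2]
Swap R2 ↔ R3
R4 ← R4 − (11/6)·R3: [0, 0, 0, 7/3, -35/6, -35/6]
Echelon form has 4 nonzero rows, so rank(A) = 4.
Each nonzero row contributes one pivot column: 4 pivot columns.

4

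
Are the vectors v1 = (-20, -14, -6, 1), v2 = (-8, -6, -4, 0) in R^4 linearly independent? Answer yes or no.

Form the matrix with these vectors as rows and row reduce.
R2 ← R2 − (2/5)·R1: [0, -2/5, -8/5, -2/5]
2 nonzero rows, so the 2 vectors span a space of dimension 2.
Since 2 = 2, the vectors are linearly independent.

yes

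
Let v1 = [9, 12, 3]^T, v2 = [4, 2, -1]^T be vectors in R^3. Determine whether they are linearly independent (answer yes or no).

yes

Form the matrix with these vectors as rows and row reduce.
R2 ← R2 − (4/9)·R1: [0, -10/3, -7/3]
2 nonzero rows, so the 2 vectors span a space of dimension 2.
Since 2 = 2, the vectors are linearly independent.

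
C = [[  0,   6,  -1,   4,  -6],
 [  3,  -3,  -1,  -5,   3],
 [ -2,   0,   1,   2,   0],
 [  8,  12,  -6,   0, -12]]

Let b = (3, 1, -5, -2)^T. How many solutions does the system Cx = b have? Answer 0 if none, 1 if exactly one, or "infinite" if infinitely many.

Row reduce the augmented matrix [C | b].
Swap R1 ↔ R2
R3 ← R3 + (2/3)·R1: [0, -2, 1/3, -4/3, 2, -13/3]
R4 ← R4 − (8/3)·R1: [0, 20, -10/3, 40/3, -20, -14/3]
R3 ← R3 + (1/3)·R2: [0, 0, 0, 0, 0, -10/3]
R4 ← R4 − (10/3)·R2: [0, 0, 0, 0, 0, -44/3]
R4 ← R4 − (22/5)·R3: [0, 0, 0, 0, 0, 0]
The echelon form has 3 nonzero rows; the last pivot sits in the augmented column, so rank(C) = 2 but rank([C|b]) = 3.
Since the ranks differ, the system is inconsistent.
It has no solutions.

0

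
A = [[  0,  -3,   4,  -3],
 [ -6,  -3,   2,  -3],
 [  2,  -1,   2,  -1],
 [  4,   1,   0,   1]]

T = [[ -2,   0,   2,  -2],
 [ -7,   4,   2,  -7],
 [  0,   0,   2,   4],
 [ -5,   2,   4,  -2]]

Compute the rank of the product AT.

2

First compute AT:
[[ 36, -18, -10,  43],
 [ 48, -18, -26,  47],
 [  8,  -6,   2,  13],
 [-20,   6,  14, -17]]
Now row reduce the product.
R2 ← R2 − (4/3)·R1: [0, 6, -38/3, -31/3]
R3 ← R3 − (2/9)·R1: [0, -2, 38/9, 31/9]
R4 ← R4 + (5/9)·R1: [0, -4, 76/9, 62/9]
R3 ← R3 + (1/3)·R2: [0, 0, 0, 0]
R4 ← R4 + (2/3)·R2: [0, 0, 0, 0]
2 nonzero rows, so rank(AT) = 2.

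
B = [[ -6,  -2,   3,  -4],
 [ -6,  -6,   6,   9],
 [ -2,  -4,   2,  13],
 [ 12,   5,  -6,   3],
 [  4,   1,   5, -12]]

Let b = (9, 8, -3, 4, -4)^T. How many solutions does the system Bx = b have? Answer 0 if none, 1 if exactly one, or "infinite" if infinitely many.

Row reduce the augmented matrix [B | b].
R2 ← R2 − R1: [0, -4, 3, 13, -1]
R3 ← R3 − (1/3)·R1: [0, -10/3, 1, 43/3, -6]
R4 ← R4 + (2)·R1: [0, 1, 0, -5, 22]
R5 ← R5 + (2/3)·R1: [0, -1/3, 7, -44/3, 2]
R3 ← R3 − (5/6)·R2: [0, 0, -3/2, 7/2, -31/6]
R4 ← R4 + (1/4)·R2: [0, 0, 3/4, -7/4, 87/4]
R5 ← R5 − (1/12)·R2: [0, 0, 27/4, -63/4, 25/12]
R4 ← R4 + (1/2)·R3: [0, 0, 0, 0, 115/6]
R5 ← R5 + (9/2)·R3: [0, 0, 0, 0, -127/6]
R5 ← R5 + (127/115)·R4: [0, 0, 0, 0, 0]
The echelon form has 4 nonzero rows; the last pivot sits in the augmented column, so rank(B) = 3 but rank([B|b]) = 4.
Since the ranks differ, the system is inconsistent.
It has no solutions.

0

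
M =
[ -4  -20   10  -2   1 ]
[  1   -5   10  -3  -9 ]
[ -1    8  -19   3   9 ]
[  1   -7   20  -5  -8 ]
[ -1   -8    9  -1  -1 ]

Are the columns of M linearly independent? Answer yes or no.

no

Row reduce M to echelon form.
R2 ← R2 + (1/4)·R1: [0, -10, 25/2, -7/2, -35/4]
R3 ← R3 − (1/4)·R1: [0, 13, -43/2, 7/2, 35/4]
R4 ← R4 + (1/4)·R1: [0, -12, 45/2, -11/2, -31/4]
R5 ← R5 − (1/4)·R1: [0, -3, 13/2, -1/2, -5/4]
R3 ← R3 + (13/10)·R2: [0, 0, -21/4, -21/20, -21/8]
R4 ← R4 − (6/5)·R2: [0, 0, 15/2, -13/10, 11/4]
R5 ← R5 − (3/10)·R2: [0, 0, 11/4, 11/20, 11/8]
R4 ← R4 + (10/7)·R3: [0, 0, 0, -14/5, -1]
R5 ← R5 + (11/21)·R3: [0, 0, 0, 0, 0]
4 pivots among 5 columns.
Only 4 < 5 pivot columns, so the columns are linearly dependent.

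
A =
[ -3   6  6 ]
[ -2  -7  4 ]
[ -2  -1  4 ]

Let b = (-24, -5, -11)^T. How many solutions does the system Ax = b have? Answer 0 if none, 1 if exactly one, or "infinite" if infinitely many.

infinite

Row reduce the augmented matrix [A | b].
R2 ← R2 − (2/3)·R1: [0, -11, 0, 11]
R3 ← R3 − (2/3)·R1: [0, -5, 0, 5]
R3 ← R3 − (5/11)·R2: [0, 0, 0, 0]
The echelon form has 2 nonzero rows, and every pivot lies in the first 3 columns, so rank(A) = rank([A|b]) = 2.
The system is consistent.
rank = 2 < 3 unknowns, so there are infinitely many solutions.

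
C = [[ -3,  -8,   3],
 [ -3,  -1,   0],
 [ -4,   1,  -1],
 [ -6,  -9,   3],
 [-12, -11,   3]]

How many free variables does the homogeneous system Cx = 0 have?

1

Row reduce to echelon form.
R2 ← R2 − R1: [0, 7, -3]
R3 ← R3 − (4/3)·R1: [0, 35/3, -5]
R4 ← R4 − (2)·R1: [0, 7, -3]
R5 ← R5 − (4)·R1: [0, 21, -9]
R3 ← R3 − (5/3)·R2: [0, 0, 0]
R4 ← R4 − R2: [0, 0, 0]
R5 ← R5 − (3)·R2: [0, 0, 0]
2 nonzero rows, so rank(C) = 2.
C has 3 columns; by rank–nullity, nullity = 3 − 2 = 1.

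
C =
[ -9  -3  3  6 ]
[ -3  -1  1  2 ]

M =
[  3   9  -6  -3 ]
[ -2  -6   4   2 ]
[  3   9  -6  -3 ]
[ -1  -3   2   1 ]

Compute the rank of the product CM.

1

First compute CM:
[[-18, -54,  36,  18],
 [ -6, -18,  12,   6]]
Now row reduce the product.
R2 ← R2 − (1/3)·R1: [0, 0, 0, 0]
1 nonzero row, so rank(CM) = 1.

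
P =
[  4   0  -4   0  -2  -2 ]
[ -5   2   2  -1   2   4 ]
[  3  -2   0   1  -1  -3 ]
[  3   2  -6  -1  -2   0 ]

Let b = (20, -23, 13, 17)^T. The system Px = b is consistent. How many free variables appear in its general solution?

4

Row reduce the augmented matrix [P | b].
R2 ← R2 + (5/4)·R1: [0, 2, -3, -1, -1/2, 3/2, 2]
R3 ← R3 − (3/4)·R1: [0, -2, 3, 1, 1/2, -3/2, -2]
R4 ← R4 − (3/4)·R1: [0, 2, -3, -1, -1/2, 3/2, 2]
R3 ← R3 + R2: [0, 0, 0, 0, 0, 0, 0]
R4 ← R4 − R2: [0, 0, 0, 0, 0, 0, 0]
The echelon form has 2 nonzero rows, and every pivot lies in the first 6 columns, so rank(P) = rank([P|b]) = 2.
The system is consistent.
Free variables = (unknowns) − (rank) = 6 − 2 = 4.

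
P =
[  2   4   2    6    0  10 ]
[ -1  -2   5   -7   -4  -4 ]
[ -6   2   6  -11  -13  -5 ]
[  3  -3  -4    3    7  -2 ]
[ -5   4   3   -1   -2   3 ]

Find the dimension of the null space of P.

Row reduce to echelon form.
R2 ← R2 + (1/2)·R1: [0, 0, 6, -4, -4, 1]
R3 ← R3 + (3)·R1: [0, 14, 12, 7, -13, 25]
R4 ← R4 − (3/2)·R1: [0, -9, -7, -6, 7, -17]
R5 ← R5 + (5/2)·R1: [0, 14, 8, 14, -2, 28]
Swap R2 ↔ R3
R4 ← R4 + (9/14)·R2: [0, 0, 5/7, -3/2, -19/14, -13/14]
R5 ← R5 − R2: [0, 0, -4, 7, 11, 3]
R4 ← R4 − (5/42)·R3: [0, 0, 0, -43/42, -37/42, -22/21]
R5 ← R5 + (2/3)·R3: [0, 0, 0, 13/3, 25/3, 11/3]
R5 ← R5 + (182/43)·R4: [0, 0, 0, 0, 198/43, -33/43]
5 nonzero rows, so rank(P) = 5.
P has 6 columns; by rank–nullity, nullity = 6 − 5 = 1.

1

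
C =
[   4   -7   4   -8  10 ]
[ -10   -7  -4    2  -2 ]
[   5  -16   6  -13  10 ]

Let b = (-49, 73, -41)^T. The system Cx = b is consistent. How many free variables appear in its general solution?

Row reduce the augmented matrix [C | b].
R2 ← R2 + (5/2)·R1: [0, -49/2, 6, -18, 23, -99/2]
R3 ← R3 − (5/4)·R1: [0, -29/4, 1, -3, -5/2, 81/4]
R3 ← R3 − (29/98)·R2: [0, 0, -38/49, 114/49, -456/49, 1710/49]
The echelon form has 3 nonzero rows, and every pivot lies in the first 5 columns, so rank(C) = rank([C|b]) = 3.
The system is consistent.
Free variables = (unknowns) − (rank) = 5 − 3 = 2.

2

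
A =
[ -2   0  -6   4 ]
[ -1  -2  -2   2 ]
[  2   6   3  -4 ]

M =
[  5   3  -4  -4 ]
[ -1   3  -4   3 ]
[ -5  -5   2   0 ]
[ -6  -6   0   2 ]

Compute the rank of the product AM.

2

First compute AM:
[[ -4,   0,  -4,  16],
 [ -5, -11,   8,   2],
 [ 13,  33, -26,   2]]
Now row reduce the product.
R2 ← R2 − (5/4)·R1: [0, -11, 13, -18]
R3 ← R3 + (13/4)·R1: [0, 33, -39, 54]
R3 ← R3 + (3)·R2: [0, 0, 0, 0]
2 nonzero rows, so rank(AM) = 2.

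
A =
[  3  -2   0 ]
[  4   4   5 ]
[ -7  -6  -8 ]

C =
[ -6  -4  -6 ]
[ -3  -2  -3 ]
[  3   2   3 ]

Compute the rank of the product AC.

First compute AC:
[[-12,  -8, -12],
 [-21, -14, -21],
 [ 36,  24,  36]]
Now row reduce the product.
R2 ← R2 − (7/4)·R1: [0, 0, 0]
R3 ← R3 + (3)·R1: [0, 0, 0]
1 nonzero row, so rank(AC) = 1.

1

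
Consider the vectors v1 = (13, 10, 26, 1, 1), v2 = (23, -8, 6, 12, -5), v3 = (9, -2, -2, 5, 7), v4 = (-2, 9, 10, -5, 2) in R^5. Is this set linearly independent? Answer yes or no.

Form the matrix with these vectors as rows and row reduce.
R2 ← R2 − (23/13)·R1: [0, -334/13, -40, 133/13, -88/13]
R3 ← R3 − (9/13)·R1: [0, -116/13, -20, 56/13, 82/13]
R4 ← R4 + (2/13)·R1: [0, 137/13, 14, -63/13, 28/13]
R3 ← R3 − (58/167)·R2: [0, 0, -1020/167, 126/167, 1446/167]
R4 ← R4 + (137/334)·R2: [0, 0, -402/167, -217/334, -104/167]
R4 ← R4 − (67/170)·R3: [0, 0, 0, -161/170, -343/85]
4 nonzero rows, so the 4 vectors span a space of dimension 4.
Since 4 = 4, the vectors are linearly independent.

yes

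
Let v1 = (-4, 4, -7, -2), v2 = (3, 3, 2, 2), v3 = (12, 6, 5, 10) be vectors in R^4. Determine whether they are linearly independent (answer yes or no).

Form the matrix with these vectors as rows and row reduce.
R2 ← R2 + (3/4)·R1: [0, 6, -13/4, 1/2]
R3 ← R3 + (3)·R1: [0, 18, -16, 4]
R3 ← R3 − (3)·R2: [0, 0, -25/4, 5/2]
3 nonzero rows, so the 3 vectors span a space of dimension 3.
Since 3 = 3, the vectors are linearly independent.

yes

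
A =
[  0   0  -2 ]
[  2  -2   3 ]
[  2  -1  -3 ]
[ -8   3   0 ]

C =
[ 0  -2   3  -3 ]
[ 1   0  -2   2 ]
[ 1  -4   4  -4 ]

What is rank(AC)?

2

First compute AC:
[[ -2,   8,  -8,   8],
 [  1, -16,  22, -22],
 [ -4,   8,  -4,   4],
 [  3,  16, -30,  30]]
Now row reduce the product.
R2 ← R2 + (1/2)·R1: [0, -12, 18, -18]
R3 ← R3 − (2)·R1: [0, -8, 12, -12]
R4 ← R4 + (3/2)·R1: [0, 28, -42, 42]
R3 ← R3 − (2/3)·R2: [0, 0, 0, 0]
R4 ← R4 + (7/3)·R2: [0, 0, 0, 0]
2 nonzero rows, so rank(AC) = 2.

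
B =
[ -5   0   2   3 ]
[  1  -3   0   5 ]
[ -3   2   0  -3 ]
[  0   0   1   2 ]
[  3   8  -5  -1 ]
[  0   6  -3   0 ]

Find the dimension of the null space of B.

Row reduce to echelon form.
R2 ← R2 + (1/5)·R1: [0, -3, 2/5, 28/5]
R3 ← R3 − (3/5)·R1: [0, 2, -6/5, -24/5]
R5 ← R5 + (3/5)·R1: [0, 8, -19/5, 4/5]
R3 ← R3 + (2/3)·R2: [0, 0, -14/15, -16/15]
R5 ← R5 + (8/3)·R2: [0, 0, -41/15, 236/15]
R6 ← R6 + (2)·R2: [0, 0, -11/5, 56/5]
R4 ← R4 + (15/14)·R3: [0, 0, 0, 6/7]
R5 ← R5 − (41/14)·R3: [0, 0, 0, 132/7]
R6 ← R6 − (33/14)·R3: [0, 0, 0, 96/7]
R5 ← R5 − (22)·R4: [0, 0, 0, 0]
R6 ← R6 − (16)·R4: [0, 0, 0, 0]
4 nonzero rows, so rank(B) = 4.
B has 4 columns; by rank–nullity, nullity = 4 − 4 = 0.

0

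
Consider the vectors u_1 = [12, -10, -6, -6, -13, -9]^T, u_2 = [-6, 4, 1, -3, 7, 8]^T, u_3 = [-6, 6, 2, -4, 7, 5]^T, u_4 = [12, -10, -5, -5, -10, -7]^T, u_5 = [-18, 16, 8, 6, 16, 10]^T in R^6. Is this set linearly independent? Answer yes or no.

no

Form the matrix with these vectors as rows and row reduce.
R2 ← R2 + (1/2)·R1: [0, -1, -2, -6, 1/2, 7/2]
R3 ← R3 + (1/2)·R1: [0, 1, -1, -7, 1/2, 1/2]
R4 ← R4 − R1: [0, 0, 1, 1, 3, 2]
R5 ← R5 + (3/2)·R1: [0, 1, -1, -3, -7/2, -7/2]
R3 ← R3 + R2: [0, 0, -3, -13, 1, 4]
R5 ← R5 + R2: [0, 0, -3, -9, -3, 0]
R4 ← R4 + (1/3)·R3: [0, 0, 0, -10/3, 10/3, 10/3]
R5 ← R5 − R3: [0, 0, 0, 4, -4, -4]
R5 ← R5 + (6/5)·R4: [0, 0, 0, 0, 0, 0]
4 nonzero rows, so the 5 vectors span a space of dimension 4.
Since 4 < 5, the vectors are linearly dependent.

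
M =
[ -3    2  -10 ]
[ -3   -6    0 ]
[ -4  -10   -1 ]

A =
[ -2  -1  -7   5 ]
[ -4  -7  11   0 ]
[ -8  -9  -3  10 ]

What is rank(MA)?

First compute MA:
[[ 78,  79,  73, -115],
 [ 30,  45, -45, -15],
 [ 56,  83, -79, -30]]
Now row reduce the product.
R2 ← R2 − (5/13)·R1: [0, 190/13, -950/13, 380/13]
R3 ← R3 − (28/39)·R1: [0, 1025/39, -5125/39, 2050/39]
R3 ← R3 − (205/114)·R2: [0, 0, 0, 0]
2 nonzero rows, so rank(MA) = 2.

2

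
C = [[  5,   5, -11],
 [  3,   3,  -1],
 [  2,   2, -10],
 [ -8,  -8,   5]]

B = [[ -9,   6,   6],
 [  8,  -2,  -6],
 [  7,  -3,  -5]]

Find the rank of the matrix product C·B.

First compute CB:
[[-82,  53,  55],
 [-10,  15,   5],
 [-72,  38,  50],
 [ 43, -47, -25]]
Now row reduce the product.
R2 ← R2 − (5/41)·R1: [0, 350/41, -70/41]
R3 ← R3 − (36/41)·R1: [0, -350/41, 70/41]
R4 ← R4 + (43/82)·R1: [0, -1575/82, 315/82]
R3 ← R3 + R2: [0, 0, 0]
R4 ← R4 + (9/4)·R2: [0, 0, 0]
2 nonzero rows, so rank(CB) = 2.

2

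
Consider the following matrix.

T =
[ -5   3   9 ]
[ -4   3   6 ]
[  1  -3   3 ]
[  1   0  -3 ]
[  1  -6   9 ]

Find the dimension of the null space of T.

1

Row reduce to echelon form.
R2 ← R2 − (4/5)·R1: [0, 3/5, -6/5]
R3 ← R3 + (1/5)·R1: [0, -12/5, 24/5]
R4 ← R4 + (1/5)·R1: [0, 3/5, -6/5]
R5 ← R5 + (1/5)·R1: [0, -27/5, 54/5]
R3 ← R3 + (4)·R2: [0, 0, 0]
R4 ← R4 − R2: [0, 0, 0]
R5 ← R5 + (9)·R2: [0, 0, 0]
2 nonzero rows, so rank(T) = 2.
T has 3 columns; by rank–nullity, nullity = 3 − 2 = 1.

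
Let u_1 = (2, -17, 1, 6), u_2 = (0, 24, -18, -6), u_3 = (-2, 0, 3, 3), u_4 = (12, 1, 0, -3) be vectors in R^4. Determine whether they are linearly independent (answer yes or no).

Form the matrix with these vectors as rows and row reduce.
R3 ← R3 + R1: [0, -17, 4, 9]
R4 ← R4 − (6)·R1: [0, 103, -6, -39]
R3 ← R3 + (17/24)·R2: [0, 0, -35/4, 19/4]
R4 ← R4 − (103/24)·R2: [0, 0, 285/4, -53/4]
R4 ← R4 + (57/7)·R3: [0, 0, 0, 178/7]
4 nonzero rows, so the 4 vectors span a space of dimension 4.
Since 4 = 4, the vectors are linearly independent.

yes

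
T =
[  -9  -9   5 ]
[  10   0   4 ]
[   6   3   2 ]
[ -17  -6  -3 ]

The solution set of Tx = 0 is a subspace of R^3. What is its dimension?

Row reduce to echelon form.
R2 ← R2 + (10/9)·R1: [0, -10, 86/9]
R3 ← R3 + (2/3)·R1: [0, -3, 16/3]
R4 ← R4 − (17/9)·R1: [0, 11, -112/9]
R3 ← R3 − (3/10)·R2: [0, 0, 37/15]
R4 ← R4 + (11/10)·R2: [0, 0, -29/15]
R4 ← R4 + (29/37)·R3: [0, 0, 0]
3 nonzero rows, so rank(T) = 3.
T has 3 columns; by rank–nullity, nullity = 3 − 3 = 0.

0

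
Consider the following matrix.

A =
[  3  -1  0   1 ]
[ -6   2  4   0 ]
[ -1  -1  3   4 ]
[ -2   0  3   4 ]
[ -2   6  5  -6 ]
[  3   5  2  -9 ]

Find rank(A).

Row reduce to echelon form.
R2 ← R2 + (2)·R1: [0, 0, 4, 2]
R3 ← R3 + (1/3)·R1: [0, -4/3, 3, 13/3]
R4 ← R4 + (2/3)·R1: [0, -2/3, 3, 14/3]
R5 ← R5 + (2/3)·R1: [0, 16/3, 5, -16/3]
R6 ← R6 − R1: [0, 6, 2, -10]
Swap R2 ↔ R3
R4 ← R4 − (1/2)·R2: [0, 0, 3/2, 5/2]
R5 ← R5 + (4)·R2: [0, 0, 17, 12]
R6 ← R6 + (9/2)·R2: [0, 0, 31/2, 19/2]
R4 ← R4 − (3/8)·R3: [0, 0, 0, 7/4]
R5 ← R5 − (17/4)·R3: [0, 0, 0, 7/2]
R6 ← R6 − (31/8)·R3: [0, 0, 0, 7/4]
R5 ← R5 − (2)·R4: [0, 0, 0, 0]
R6 ← R6 − R4: [0, 0, 0, 0]
Echelon form has 4 nonzero rows, so rank(A) = 4.

4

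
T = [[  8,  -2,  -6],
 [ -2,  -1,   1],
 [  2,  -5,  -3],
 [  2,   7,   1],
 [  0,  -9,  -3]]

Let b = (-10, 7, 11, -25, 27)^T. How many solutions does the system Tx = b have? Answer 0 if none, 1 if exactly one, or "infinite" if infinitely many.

infinite

Row reduce the augmented matrix [T | b].
R2 ← R2 + (1/4)·R1: [0, -3/2, -1/2, 9/2]
R3 ← R3 − (1/4)·R1: [0, -9/2, -3/2, 27/2]
R4 ← R4 − (1/4)·R1: [0, 15/2, 5/2, -45/2]
R3 ← R3 − (3)·R2: [0, 0, 0, 0]
R4 ← R4 + (5)·R2: [0, 0, 0, 0]
R5 ← R5 − (6)·R2: [0, 0, 0, 0]
The echelon form has 2 nonzero rows, and every pivot lies in the first 3 columns, so rank(T) = rank([T|b]) = 2.
The system is consistent.
rank = 2 < 3 unknowns, so there are infinitely many solutions.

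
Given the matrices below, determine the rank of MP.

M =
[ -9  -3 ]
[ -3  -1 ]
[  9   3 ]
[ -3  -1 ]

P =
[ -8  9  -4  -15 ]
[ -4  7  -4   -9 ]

First compute MP:
[[ 84, -102,  48, 162],
 [ 28, -34,  16,  54],
 [-84, 102, -48, -162],
 [ 28, -34,  16,  54]]
Now row reduce the product.
R2 ← R2 − (1/3)·R1: [0, 0, 0, 0]
R3 ← R3 + R1: [0, 0, 0, 0]
R4 ← R4 − (1/3)·R1: [0, 0, 0, 0]
1 nonzero row, so rank(MP) = 1.

1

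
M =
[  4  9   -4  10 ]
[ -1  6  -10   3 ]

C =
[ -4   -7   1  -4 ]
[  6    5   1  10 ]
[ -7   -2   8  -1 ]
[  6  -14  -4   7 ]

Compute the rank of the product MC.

2

First compute MC:
[[126, -115, -59, 148],
 [128,  15, -87,  95]]
Now row reduce the product.
R2 ← R2 − (64/63)·R1: [0, 8305/63, -1705/63, -3487/63]
2 nonzero rows, so rank(MC) = 2.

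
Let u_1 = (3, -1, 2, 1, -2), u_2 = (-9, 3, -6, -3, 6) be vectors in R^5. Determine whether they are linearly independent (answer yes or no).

no

Form the matrix with these vectors as rows and row reduce.
R2 ← R2 + (3)·R1: [0, 0, 0, 0, 0]
1 nonzero row, so the 2 vectors span a space of dimension 1.
Since 1 < 2, the vectors are linearly dependent.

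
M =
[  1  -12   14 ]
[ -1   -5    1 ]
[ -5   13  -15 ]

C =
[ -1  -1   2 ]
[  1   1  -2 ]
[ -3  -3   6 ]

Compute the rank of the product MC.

1

First compute MC:
[[-55, -55, 110],
 [ -7,  -7,  14],
 [ 63,  63, -126]]
Now row reduce the product.
R2 ← R2 − (7/55)·R1: [0, 0, 0]
R3 ← R3 + (63/55)·R1: [0, 0, 0]
1 nonzero row, so rank(MC) = 1.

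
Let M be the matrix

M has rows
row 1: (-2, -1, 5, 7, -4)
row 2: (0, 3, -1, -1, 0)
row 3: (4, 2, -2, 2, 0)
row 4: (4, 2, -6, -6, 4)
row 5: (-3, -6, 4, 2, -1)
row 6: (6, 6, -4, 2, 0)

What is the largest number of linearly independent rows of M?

3

Row reduce to echelon form.
R3 ← R3 + (2)·R1: [0, 0, 8, 16, -8]
R4 ← R4 + (2)·R1: [0, 0, 4, 8, -4]
R5 ← R5 − (3/2)·R1: [0, -9/2, -7/2, -17/2, 5]
R6 ← R6 + (3)·R1: [0, 3, 11, 23, -12]
R5 ← R5 + (3/2)·R2: [0, 0, -5, -10, 5]
R6 ← R6 − R2: [0, 0, 12, 24, -12]
R4 ← R4 − (1/2)·R3: [0, 0, 0, 0, 0]
R5 ← R5 + (5/8)·R3: [0, 0, 0, 0, 0]
R6 ← R6 − (3/2)·R3: [0, 0, 0, 0, 0]
Echelon form has 3 nonzero rows, so rank(M) = 3.
The rank gives the maximum number of linearly independent rows: 3.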